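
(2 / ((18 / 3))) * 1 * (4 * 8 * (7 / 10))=112 / 15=7.47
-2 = -2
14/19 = 0.74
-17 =-17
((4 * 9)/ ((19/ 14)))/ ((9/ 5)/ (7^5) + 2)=42353640/ 3193501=13.26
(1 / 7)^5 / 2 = 1 / 33614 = 0.00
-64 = -64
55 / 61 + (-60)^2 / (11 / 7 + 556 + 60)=6.73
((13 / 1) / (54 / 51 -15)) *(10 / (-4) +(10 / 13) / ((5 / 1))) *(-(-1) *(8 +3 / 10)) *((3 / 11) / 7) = 86071 / 121660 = 0.71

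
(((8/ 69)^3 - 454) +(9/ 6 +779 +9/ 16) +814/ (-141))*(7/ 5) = 555599345077/ 1235193840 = 449.81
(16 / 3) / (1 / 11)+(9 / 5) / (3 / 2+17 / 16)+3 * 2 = 40202 / 615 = 65.37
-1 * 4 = -4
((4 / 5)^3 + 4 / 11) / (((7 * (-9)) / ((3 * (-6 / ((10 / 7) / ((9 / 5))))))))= 10836 / 34375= 0.32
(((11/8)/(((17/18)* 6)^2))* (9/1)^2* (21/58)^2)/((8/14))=24754653/31110272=0.80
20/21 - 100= -2080/21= -99.05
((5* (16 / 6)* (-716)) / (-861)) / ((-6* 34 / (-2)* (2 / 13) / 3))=93080 / 43911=2.12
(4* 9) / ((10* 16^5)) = 9 / 2621440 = 0.00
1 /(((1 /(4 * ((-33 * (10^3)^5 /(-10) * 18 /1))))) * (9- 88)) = -237600000000000000 /79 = -3007594936708860.76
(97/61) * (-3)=-291/61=-4.77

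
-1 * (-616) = 616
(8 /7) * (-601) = -4808 /7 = -686.86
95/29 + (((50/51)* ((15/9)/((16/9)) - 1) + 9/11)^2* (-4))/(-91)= 43866857381/13288779504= 3.30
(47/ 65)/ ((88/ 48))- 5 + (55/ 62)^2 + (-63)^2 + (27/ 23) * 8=251250940789/ 63214580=3974.57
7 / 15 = 0.47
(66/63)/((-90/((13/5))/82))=-11726/4725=-2.48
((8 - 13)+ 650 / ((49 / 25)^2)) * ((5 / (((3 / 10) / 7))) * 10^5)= 657075000000 / 343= 1915670553.94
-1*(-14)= 14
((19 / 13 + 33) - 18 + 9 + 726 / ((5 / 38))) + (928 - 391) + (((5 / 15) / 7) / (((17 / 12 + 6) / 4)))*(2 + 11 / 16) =246214887 / 40495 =6080.13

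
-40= -40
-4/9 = -0.44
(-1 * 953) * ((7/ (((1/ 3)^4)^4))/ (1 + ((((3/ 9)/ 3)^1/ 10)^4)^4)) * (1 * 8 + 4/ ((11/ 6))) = -595976574777714494894298978720000000000000000/ 203832220773702510000000000000011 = -2923858517144.73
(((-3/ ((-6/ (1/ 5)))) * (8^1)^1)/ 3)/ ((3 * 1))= 4/ 45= 0.09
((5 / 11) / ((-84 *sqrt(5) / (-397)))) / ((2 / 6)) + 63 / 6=397 *sqrt(5) / 308 + 21 / 2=13.38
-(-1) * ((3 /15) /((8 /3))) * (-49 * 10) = -147 /4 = -36.75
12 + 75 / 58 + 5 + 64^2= 238629 / 58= 4114.29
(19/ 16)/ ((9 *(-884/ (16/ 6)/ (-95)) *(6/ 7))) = 12635/ 286416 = 0.04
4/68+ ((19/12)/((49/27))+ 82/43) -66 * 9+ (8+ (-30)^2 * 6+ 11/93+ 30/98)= 9169775071/1903524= 4817.26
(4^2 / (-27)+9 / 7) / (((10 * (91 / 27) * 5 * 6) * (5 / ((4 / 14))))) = 131 / 3344250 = 0.00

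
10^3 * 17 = 17000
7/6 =1.17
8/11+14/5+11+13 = 1514/55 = 27.53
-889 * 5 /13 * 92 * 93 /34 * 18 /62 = -5520690 /221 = -24980.50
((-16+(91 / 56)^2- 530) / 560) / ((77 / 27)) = -187785 / 551936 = -0.34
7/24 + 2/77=587/1848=0.32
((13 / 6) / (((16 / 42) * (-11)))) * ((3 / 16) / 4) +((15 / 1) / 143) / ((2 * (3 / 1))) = -989 / 146432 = -0.01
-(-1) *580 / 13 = 580 / 13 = 44.62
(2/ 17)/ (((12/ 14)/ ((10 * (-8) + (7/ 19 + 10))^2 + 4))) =12262411/ 18411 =666.04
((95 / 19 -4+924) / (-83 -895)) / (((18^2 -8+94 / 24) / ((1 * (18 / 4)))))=-8325 / 625757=-0.01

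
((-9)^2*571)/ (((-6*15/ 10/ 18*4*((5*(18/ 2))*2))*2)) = -5139/ 40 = -128.48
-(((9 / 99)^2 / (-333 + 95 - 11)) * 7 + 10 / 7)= -301241 / 210903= -1.43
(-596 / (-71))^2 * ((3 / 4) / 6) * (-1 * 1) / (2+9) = -44402 / 55451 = -0.80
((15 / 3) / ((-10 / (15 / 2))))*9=-135 / 4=-33.75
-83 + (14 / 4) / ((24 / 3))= -82.56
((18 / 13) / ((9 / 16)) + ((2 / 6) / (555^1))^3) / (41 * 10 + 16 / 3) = 147704148013 / 24921997805250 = 0.01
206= 206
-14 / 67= -0.21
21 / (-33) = -7 / 11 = -0.64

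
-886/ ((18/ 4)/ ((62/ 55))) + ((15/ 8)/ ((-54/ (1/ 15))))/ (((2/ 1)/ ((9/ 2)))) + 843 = 19674779/ 31680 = 621.05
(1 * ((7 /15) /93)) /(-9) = -7 /12555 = -0.00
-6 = -6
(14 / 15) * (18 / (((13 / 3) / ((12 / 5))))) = 3024 / 325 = 9.30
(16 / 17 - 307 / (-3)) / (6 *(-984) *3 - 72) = -5267 / 906984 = -0.01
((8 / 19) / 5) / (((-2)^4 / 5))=1 / 38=0.03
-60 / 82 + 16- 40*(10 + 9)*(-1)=775.27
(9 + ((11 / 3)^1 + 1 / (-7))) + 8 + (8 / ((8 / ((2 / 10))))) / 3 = 2162 / 105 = 20.59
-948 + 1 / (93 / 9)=-29385 / 31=-947.90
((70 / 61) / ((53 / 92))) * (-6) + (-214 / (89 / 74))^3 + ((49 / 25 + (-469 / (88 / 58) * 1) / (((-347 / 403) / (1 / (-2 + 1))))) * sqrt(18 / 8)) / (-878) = -8605769899151760451796467 / 1527644835088860400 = -5633357.77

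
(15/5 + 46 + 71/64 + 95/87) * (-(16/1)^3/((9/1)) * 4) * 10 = -729827840/783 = -932091.75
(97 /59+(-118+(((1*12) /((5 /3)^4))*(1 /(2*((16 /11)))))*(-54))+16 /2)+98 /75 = -60143567 /442500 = -135.92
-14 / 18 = -7 / 9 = -0.78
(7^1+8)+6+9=30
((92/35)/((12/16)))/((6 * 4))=46/315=0.15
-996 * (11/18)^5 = -13367233/157464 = -84.89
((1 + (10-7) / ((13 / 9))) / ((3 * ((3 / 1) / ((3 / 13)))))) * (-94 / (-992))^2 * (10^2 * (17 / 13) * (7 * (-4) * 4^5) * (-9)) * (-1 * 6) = -302827392000 / 2111317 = -143430.57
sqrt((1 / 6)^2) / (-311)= -1 / 1866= -0.00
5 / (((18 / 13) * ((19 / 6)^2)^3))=168480 / 47045881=0.00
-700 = -700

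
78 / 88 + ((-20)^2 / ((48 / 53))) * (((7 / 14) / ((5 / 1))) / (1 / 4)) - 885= -93383 / 132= -707.45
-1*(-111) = 111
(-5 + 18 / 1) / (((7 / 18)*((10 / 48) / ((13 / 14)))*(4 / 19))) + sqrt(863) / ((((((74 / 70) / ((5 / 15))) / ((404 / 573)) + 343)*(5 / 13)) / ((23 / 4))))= 16261*sqrt(863) / 377971 + 173394 / 245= 708.99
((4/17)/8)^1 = 1/34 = 0.03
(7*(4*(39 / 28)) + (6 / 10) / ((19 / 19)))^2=39204 / 25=1568.16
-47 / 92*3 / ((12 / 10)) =-235 / 184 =-1.28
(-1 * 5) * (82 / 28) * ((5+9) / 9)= -205 / 9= -22.78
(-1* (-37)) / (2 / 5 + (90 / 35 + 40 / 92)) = 29785 / 2742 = 10.86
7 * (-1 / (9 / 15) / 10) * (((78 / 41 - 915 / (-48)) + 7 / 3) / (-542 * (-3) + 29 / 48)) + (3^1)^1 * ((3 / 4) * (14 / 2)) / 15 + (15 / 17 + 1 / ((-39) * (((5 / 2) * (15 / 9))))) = 405263582149 / 212236709100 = 1.91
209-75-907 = -773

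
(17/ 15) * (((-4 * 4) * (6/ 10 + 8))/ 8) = -1462/ 75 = -19.49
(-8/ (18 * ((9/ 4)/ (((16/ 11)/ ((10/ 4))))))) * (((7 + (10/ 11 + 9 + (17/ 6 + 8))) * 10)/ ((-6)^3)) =0.15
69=69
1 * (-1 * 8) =-8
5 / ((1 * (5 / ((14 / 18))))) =7 / 9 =0.78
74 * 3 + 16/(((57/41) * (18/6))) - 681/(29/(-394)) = 47001616/4959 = 9478.04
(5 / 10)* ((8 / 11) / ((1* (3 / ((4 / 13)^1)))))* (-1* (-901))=14416 / 429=33.60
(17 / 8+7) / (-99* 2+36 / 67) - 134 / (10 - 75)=2.02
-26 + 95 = 69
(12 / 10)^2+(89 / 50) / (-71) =5023 / 3550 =1.41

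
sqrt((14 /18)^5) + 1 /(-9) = 0.42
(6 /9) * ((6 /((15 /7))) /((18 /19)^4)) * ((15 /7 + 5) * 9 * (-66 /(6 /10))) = -35838275 /2187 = -16386.96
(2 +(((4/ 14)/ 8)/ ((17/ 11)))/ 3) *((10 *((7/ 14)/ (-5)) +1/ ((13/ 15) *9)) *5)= -8.75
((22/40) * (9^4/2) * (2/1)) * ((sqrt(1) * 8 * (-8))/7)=-1154736/35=-32992.46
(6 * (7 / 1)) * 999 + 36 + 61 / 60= 2519701 / 60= 41995.02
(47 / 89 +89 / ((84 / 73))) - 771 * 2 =-10945811 / 7476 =-1464.13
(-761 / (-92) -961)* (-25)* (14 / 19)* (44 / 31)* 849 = 286500441150 / 13547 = 21148626.35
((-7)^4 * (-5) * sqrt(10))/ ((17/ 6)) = -72030 * sqrt(10)/ 17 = -13398.76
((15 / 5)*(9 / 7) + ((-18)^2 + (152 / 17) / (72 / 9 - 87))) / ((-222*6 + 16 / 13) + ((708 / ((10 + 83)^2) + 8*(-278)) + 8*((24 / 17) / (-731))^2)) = -1049011922078308383 / 11377507496970282640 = -0.09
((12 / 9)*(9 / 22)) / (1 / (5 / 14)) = 15 / 77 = 0.19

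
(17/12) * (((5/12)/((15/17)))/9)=289/3888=0.07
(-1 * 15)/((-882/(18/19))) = 15/931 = 0.02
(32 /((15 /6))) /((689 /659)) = 42176 /3445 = 12.24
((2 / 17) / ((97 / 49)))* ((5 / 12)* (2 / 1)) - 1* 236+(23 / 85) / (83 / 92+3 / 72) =-3036983899 / 12886935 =-235.66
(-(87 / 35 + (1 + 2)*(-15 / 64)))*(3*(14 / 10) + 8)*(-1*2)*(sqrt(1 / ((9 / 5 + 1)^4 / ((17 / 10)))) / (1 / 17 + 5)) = 1.43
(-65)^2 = 4225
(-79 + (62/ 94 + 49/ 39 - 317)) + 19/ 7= -5021665/ 12831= -391.37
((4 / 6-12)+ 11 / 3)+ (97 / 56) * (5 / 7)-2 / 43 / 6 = -108505 / 16856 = -6.44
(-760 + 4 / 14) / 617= -5318 / 4319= -1.23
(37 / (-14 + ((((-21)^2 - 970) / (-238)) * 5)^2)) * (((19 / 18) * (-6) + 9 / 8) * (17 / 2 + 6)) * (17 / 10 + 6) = -196.48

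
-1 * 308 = -308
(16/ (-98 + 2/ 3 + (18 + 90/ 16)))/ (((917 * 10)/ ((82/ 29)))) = -15744/ 235215085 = -0.00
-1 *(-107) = 107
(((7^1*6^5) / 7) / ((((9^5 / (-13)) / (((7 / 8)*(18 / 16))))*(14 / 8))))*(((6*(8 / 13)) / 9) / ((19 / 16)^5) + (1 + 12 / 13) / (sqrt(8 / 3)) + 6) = -1192368764 / 200564019 - 25*sqrt(6) / 54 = -7.08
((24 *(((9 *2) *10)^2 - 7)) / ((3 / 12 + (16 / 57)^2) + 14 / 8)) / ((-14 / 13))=-8209098846 / 23639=-347269.29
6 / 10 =3 / 5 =0.60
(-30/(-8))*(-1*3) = -45/4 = -11.25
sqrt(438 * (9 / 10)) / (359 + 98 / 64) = 96 * sqrt(1095) / 57685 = 0.06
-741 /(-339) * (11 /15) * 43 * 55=1285141 /339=3790.98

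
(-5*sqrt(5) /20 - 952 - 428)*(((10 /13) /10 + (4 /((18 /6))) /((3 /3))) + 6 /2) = -79120 /13 - 43*sqrt(5) /39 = -6088.62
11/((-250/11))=-121/250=-0.48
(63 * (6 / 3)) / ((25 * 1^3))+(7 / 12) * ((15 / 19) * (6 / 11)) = 55293 / 10450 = 5.29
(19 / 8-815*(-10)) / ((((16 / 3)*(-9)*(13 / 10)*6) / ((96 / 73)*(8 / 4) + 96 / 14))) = -4705085 / 22776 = -206.58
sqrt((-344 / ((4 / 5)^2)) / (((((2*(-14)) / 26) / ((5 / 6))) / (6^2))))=5*sqrt(117390) / 14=122.37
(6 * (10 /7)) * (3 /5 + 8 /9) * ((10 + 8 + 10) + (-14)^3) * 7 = -242629.33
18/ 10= 1.80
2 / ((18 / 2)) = 2 / 9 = 0.22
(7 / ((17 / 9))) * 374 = 1386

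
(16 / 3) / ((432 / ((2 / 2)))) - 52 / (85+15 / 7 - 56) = -14633 / 8829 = -1.66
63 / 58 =1.09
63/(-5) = -63/5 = -12.60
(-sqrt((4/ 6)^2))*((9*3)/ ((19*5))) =-18/ 95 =-0.19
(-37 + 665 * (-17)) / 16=-5671 / 8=-708.88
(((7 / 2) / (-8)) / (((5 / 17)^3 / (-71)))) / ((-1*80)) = -2441761 / 160000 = -15.26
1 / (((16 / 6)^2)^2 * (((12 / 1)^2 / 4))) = 9 / 16384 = 0.00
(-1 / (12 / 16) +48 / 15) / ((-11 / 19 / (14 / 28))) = -266 / 165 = -1.61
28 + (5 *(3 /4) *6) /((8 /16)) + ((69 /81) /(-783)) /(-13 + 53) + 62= 114161377 /845640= 135.00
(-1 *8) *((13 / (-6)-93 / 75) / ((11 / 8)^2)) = 14.41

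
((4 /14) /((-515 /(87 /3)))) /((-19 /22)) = 1276 /68495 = 0.02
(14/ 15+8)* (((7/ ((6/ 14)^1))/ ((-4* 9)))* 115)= -75509/ 162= -466.10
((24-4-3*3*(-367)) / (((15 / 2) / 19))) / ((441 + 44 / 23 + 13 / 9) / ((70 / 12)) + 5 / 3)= 20330114 / 187989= 108.15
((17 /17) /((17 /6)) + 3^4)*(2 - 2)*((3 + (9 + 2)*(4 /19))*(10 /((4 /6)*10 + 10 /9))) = 0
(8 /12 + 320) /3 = 962 /9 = 106.89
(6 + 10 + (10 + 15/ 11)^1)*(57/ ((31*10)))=17157/ 3410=5.03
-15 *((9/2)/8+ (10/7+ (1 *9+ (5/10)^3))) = -18675/112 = -166.74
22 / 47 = 0.47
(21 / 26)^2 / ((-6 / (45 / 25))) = -1323 / 6760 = -0.20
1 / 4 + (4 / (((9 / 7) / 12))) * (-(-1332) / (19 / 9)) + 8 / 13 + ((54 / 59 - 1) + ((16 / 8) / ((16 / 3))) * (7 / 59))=2746275269 / 116584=23556.19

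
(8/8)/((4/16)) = 4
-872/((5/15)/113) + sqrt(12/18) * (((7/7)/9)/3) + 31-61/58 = -17143527/58 + sqrt(6)/81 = -295578.02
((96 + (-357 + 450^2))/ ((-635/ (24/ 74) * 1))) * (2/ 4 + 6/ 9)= -120.51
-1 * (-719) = 719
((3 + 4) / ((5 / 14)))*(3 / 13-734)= -934822 / 65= -14381.88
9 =9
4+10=14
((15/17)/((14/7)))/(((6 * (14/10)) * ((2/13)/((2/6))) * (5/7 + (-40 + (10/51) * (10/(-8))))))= -13/4516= -0.00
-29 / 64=-0.45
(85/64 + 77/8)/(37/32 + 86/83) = 5.00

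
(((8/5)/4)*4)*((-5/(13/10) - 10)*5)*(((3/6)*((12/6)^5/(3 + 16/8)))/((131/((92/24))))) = -17664/1703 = -10.37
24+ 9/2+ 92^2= 16985/2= 8492.50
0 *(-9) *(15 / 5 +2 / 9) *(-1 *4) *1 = 0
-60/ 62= -30/ 31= -0.97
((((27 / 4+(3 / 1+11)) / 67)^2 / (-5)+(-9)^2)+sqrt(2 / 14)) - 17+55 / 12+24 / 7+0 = sqrt(7) / 7+542934551 / 7541520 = 72.37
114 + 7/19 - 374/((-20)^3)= 8695553/76000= 114.42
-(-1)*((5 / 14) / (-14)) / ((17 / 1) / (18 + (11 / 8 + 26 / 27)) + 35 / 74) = -812705 / 41697334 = -0.02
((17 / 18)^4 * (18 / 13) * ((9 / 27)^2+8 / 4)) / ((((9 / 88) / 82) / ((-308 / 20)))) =-110216483146 / 3838185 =-28715.78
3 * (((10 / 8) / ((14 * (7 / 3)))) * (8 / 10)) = 9 / 98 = 0.09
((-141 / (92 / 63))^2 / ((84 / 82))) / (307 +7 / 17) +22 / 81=71361310543 / 2388574656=29.88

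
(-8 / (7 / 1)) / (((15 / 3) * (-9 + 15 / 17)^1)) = 68 / 2415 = 0.03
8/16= 0.50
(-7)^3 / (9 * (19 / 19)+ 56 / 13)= -4459 / 173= -25.77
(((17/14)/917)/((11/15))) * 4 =510/70609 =0.01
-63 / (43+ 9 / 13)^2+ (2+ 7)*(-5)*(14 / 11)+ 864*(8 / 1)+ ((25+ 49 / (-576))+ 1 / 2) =13734321673 / 1996236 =6880.11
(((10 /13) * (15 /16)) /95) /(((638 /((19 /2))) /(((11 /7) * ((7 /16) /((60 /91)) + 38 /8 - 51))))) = -43763 /5404672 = -0.01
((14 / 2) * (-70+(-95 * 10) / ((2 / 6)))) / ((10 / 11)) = -22484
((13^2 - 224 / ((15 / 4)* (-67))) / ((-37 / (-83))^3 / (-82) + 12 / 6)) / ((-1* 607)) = -8005453701694 / 57173953434525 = -0.14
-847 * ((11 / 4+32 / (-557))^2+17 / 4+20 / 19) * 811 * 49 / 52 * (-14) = 278940122057483117 / 2452208096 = 113750591.77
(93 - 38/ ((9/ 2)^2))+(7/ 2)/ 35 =73891/ 810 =91.22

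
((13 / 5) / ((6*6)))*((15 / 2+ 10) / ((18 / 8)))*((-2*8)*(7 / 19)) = -5096 / 1539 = -3.31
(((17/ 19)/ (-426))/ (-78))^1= 17/ 631332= 0.00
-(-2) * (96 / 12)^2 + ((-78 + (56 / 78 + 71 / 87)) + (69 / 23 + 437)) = 555925 / 1131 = 491.53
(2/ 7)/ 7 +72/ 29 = 3586/ 1421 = 2.52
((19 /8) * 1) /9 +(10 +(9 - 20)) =-53 /72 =-0.74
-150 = -150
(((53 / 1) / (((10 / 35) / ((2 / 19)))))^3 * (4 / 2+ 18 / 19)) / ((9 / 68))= 194454800288 / 1172889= 165791.31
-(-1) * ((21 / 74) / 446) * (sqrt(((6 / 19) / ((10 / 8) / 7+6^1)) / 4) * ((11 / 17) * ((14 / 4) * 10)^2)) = 282975 * sqrt(138054) / 1844230516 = 0.06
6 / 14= 3 / 7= 0.43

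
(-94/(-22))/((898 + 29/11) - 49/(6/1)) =282/58903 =0.00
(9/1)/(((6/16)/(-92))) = -2208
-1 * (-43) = 43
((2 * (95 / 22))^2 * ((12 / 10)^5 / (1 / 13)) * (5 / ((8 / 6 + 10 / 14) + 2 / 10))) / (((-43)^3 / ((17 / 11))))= -0.10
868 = 868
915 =915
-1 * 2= -2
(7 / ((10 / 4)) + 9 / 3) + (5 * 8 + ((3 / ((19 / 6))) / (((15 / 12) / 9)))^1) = 4999 / 95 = 52.62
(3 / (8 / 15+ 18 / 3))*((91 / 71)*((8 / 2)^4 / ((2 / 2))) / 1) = 150.66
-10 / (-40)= 0.25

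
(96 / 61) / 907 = 96 / 55327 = 0.00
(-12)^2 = 144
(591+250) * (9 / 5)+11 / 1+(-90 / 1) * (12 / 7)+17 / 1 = 48563 / 35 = 1387.51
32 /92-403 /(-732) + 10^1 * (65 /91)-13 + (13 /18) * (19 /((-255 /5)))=-94264927 /18031356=-5.23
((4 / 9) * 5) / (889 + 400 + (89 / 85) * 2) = 1700 / 987687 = 0.00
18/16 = 9/8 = 1.12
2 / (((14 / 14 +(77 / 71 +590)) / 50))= 3550 / 21019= 0.17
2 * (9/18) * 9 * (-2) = -18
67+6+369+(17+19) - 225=253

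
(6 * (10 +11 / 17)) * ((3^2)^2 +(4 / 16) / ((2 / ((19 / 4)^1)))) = 1417773 / 272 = 5212.40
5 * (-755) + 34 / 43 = -162291 / 43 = -3774.21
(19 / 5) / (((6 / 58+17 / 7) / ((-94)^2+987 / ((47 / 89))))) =8257837 / 514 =16065.83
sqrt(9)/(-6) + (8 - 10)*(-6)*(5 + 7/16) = 259/4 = 64.75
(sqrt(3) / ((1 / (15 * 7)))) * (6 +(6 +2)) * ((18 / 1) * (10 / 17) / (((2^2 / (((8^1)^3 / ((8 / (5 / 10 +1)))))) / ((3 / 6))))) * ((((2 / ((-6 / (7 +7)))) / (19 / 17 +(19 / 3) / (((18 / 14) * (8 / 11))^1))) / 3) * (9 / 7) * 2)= -109734912 * sqrt(3) / 1159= -163991.75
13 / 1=13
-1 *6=-6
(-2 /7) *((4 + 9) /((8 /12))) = -39 /7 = -5.57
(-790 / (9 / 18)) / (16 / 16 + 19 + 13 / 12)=-74.94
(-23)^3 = -12167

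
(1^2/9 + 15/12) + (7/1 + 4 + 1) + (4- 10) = 265/36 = 7.36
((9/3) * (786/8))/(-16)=-1179/64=-18.42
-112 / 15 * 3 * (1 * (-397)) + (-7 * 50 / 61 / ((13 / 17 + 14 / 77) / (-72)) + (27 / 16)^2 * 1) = 42990381971 / 4606720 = 9332.10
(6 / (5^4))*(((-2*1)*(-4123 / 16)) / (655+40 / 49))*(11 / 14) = 0.01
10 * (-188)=-1880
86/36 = 43/18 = 2.39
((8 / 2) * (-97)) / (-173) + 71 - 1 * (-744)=141383 / 173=817.24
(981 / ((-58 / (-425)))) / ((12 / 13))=1806675 / 232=7787.39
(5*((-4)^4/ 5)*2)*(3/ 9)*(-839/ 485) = -429568/ 1455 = -295.24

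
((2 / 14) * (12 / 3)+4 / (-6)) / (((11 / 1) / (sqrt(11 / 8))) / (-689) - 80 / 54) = 42724890 / 664553267 - 167427 * sqrt(22) / 1329106534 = 0.06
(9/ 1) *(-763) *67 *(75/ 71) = -34506675/ 71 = -486009.51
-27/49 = -0.55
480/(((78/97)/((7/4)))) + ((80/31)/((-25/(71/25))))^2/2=203920575724/195203125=1044.66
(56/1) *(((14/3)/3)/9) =784/81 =9.68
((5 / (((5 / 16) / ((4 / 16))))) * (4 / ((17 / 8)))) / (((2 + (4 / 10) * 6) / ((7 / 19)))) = 2240 / 3553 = 0.63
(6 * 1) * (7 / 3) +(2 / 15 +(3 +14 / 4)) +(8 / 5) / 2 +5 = 793 / 30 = 26.43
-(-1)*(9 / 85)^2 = 81 / 7225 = 0.01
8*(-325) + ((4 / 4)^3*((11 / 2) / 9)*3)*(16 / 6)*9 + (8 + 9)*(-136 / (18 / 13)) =-38032 / 9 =-4225.78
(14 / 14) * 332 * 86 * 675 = 19272600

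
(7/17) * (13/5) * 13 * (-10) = -2366/17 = -139.18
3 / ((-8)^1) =-3 / 8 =-0.38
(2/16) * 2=1/4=0.25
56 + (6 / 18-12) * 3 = 21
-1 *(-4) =4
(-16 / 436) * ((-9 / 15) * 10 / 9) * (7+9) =128 / 327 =0.39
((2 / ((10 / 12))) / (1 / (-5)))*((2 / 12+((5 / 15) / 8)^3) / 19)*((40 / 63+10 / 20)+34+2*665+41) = -408383765 / 2757888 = -148.08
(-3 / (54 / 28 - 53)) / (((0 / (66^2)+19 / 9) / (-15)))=-1134 / 2717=-0.42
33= 33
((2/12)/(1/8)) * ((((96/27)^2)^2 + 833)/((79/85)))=2214722260/1554957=1424.30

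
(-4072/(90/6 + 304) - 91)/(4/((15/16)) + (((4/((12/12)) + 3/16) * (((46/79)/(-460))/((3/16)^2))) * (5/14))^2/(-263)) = -24.32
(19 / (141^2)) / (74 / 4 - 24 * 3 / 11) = 418 / 5228703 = 0.00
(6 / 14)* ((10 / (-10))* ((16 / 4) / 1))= -1.71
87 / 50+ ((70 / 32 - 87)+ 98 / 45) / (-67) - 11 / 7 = 1.40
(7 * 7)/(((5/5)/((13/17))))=637/17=37.47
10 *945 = 9450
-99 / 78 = -33 / 26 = -1.27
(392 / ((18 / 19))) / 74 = 1862 / 333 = 5.59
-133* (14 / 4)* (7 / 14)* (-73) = 67963 / 4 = 16990.75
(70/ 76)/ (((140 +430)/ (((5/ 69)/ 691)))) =35/ 206545428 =0.00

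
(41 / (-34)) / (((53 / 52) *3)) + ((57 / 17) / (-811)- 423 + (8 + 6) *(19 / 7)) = -844844794 / 2192133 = -385.40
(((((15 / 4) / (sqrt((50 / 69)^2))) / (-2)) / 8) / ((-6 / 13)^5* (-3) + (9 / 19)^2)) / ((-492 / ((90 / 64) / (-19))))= -162255041 / 957761175552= -0.00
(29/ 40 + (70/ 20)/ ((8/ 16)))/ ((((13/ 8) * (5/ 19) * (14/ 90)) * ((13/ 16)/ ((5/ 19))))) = 44496/ 1183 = 37.61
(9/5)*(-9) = -81/5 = -16.20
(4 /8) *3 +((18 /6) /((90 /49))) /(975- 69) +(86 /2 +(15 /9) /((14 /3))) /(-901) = 249196303 /171424260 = 1.45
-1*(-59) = 59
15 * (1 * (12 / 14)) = 90 / 7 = 12.86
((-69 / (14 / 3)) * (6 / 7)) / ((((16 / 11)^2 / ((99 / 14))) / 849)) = -6315676191 / 175616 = -35962.99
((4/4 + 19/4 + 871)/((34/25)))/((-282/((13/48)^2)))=-0.17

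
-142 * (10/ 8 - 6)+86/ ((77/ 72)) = 116257/ 154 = 754.92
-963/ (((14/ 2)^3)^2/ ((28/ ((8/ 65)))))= -62595/ 33614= -1.86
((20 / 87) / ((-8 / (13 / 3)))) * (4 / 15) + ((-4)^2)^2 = 200422 / 783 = 255.97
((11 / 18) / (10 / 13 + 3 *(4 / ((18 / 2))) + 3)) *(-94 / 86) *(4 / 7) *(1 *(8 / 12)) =-26884 / 539091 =-0.05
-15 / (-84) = 5 / 28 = 0.18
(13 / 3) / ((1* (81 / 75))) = 325 / 81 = 4.01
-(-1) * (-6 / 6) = -1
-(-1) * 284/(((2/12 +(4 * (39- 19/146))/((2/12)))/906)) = 112699152/408673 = 275.77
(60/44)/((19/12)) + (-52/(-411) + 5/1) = 514343/85899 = 5.99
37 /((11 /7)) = 259 /11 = 23.55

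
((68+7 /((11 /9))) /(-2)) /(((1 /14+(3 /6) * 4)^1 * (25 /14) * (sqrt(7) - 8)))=79478 * sqrt(7) /454575+635824 /454575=1.86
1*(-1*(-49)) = 49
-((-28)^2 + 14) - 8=-806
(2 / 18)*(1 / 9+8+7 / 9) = 0.99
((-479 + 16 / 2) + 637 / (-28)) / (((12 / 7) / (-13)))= 179725 / 48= 3744.27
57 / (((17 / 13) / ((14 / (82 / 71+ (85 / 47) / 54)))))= 267053436 / 520081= 513.48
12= 12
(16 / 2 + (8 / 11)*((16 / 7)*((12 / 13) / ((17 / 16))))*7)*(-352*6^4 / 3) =-608587776 / 221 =-2753790.84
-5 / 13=-0.38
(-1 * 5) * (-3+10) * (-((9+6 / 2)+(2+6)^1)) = 700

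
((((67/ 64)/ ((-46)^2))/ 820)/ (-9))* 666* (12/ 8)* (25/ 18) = -12395/ 133257216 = -0.00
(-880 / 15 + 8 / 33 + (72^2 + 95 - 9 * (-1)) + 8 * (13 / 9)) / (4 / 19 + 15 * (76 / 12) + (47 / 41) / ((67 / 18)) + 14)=27081486296 / 565893801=47.86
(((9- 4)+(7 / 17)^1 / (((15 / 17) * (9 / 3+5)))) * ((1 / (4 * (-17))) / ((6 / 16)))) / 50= -607 / 153000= -0.00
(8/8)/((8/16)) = 2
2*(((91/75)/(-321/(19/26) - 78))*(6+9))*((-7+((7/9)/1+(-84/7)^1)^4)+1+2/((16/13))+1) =-15813815159/14171760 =-1115.87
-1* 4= -4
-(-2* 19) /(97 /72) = 2736 /97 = 28.21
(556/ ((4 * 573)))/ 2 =139/ 1146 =0.12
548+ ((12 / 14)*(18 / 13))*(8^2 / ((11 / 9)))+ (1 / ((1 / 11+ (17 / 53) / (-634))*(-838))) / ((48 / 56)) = 51305452143683 / 84089315310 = 610.13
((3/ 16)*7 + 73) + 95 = 2709/ 16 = 169.31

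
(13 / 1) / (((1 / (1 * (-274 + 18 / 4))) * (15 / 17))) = -119119 / 30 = -3970.63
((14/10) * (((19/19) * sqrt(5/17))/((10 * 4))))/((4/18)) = 63 * sqrt(85)/6800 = 0.09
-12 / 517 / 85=-12 / 43945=-0.00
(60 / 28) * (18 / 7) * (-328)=-88560 / 49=-1807.35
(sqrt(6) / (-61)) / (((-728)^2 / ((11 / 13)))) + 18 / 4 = 9 / 2-11 *sqrt(6) / 420277312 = 4.50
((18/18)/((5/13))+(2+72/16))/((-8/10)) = -91/8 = -11.38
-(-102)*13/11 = 120.55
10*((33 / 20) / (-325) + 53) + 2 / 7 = 2412569 / 4550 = 530.23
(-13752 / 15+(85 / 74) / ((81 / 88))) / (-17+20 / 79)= 1083844292 / 19825155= 54.67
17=17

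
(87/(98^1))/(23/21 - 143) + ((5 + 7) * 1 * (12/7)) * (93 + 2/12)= 79959099/41720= 1916.57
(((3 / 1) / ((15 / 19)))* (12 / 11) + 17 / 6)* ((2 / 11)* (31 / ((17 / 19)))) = 1356467 / 30855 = 43.96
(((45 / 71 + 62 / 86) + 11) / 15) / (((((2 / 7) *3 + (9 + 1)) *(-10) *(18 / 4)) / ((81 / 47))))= -792099 / 272632900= -0.00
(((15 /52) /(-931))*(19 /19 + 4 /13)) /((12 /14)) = -85 /179816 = -0.00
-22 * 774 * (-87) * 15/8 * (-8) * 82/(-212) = 455541570/53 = 8595123.96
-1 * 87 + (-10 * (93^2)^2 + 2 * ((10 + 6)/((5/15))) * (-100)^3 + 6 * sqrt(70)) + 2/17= -14348885647/17 + 6 * sqrt(70)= -844052046.68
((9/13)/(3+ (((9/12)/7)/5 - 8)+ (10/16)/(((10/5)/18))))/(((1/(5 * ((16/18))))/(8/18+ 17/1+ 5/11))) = 85.20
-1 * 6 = -6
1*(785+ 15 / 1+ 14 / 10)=4007 / 5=801.40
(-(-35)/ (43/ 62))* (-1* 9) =-19530/ 43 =-454.19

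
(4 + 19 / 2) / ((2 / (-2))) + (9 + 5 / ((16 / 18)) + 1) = 17 / 8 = 2.12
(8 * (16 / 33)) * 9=384 / 11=34.91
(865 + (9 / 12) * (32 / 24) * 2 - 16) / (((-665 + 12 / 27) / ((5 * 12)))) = -459540 / 5981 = -76.83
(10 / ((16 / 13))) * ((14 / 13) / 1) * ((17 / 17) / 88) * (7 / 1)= 0.70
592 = 592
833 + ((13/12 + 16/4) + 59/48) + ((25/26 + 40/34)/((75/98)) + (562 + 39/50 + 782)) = 193320737/88400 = 2186.89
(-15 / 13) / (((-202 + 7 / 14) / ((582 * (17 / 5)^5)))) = 4958140644 / 3274375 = 1514.23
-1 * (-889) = 889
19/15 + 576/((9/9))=8659/15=577.27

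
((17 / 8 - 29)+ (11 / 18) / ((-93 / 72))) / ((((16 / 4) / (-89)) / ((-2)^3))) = -4867.97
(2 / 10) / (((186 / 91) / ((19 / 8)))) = 1729 / 7440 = 0.23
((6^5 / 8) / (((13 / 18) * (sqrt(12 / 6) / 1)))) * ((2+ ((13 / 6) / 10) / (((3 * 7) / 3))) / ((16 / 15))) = 1865511 * sqrt(2) / 1456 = 1811.97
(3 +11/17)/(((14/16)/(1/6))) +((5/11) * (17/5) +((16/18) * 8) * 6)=58783/1309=44.91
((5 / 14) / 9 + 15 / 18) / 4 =55 / 252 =0.22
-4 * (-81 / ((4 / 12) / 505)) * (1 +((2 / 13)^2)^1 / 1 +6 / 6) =167874120 / 169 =993337.99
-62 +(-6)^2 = -26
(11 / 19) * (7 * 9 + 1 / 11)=694 / 19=36.53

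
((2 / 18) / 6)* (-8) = -4 / 27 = -0.15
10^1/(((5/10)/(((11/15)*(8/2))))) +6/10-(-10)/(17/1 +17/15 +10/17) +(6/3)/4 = 60.30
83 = 83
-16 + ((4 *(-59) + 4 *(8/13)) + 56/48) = -19373/78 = -248.37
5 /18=0.28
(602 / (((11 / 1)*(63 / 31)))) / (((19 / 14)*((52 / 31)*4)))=289261 / 97812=2.96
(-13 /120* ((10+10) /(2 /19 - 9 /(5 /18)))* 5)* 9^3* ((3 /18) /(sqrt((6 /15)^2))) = 192375 /1888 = 101.89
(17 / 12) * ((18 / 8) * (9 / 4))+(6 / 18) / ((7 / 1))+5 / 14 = 10183 / 1344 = 7.58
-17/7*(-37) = 629/7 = 89.86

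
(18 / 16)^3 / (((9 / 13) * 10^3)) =1053 / 512000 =0.00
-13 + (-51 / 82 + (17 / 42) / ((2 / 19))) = -33671 / 3444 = -9.78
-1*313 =-313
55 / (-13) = -55 / 13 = -4.23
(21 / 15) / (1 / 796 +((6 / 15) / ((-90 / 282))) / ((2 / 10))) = -0.22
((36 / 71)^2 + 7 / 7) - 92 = -457435 / 5041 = -90.74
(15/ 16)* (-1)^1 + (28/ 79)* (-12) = -6561/ 1264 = -5.19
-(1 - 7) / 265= 6 / 265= 0.02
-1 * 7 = -7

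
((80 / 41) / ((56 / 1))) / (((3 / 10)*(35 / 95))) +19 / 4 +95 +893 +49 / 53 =1270044593 / 1277724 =993.99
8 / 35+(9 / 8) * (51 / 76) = 20929 / 21280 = 0.98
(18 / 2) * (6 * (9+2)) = 594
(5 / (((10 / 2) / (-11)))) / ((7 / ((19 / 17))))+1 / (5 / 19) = 1216 / 595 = 2.04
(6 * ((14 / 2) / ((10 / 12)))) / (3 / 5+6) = 84 / 11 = 7.64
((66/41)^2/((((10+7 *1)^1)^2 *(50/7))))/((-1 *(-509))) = 15246/6181919525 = 0.00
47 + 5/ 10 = 95/ 2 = 47.50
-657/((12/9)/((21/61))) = -41391/244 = -169.64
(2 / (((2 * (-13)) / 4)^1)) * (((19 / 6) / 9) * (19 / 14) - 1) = 395 / 2457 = 0.16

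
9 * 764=6876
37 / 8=4.62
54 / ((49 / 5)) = 270 / 49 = 5.51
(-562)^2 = 315844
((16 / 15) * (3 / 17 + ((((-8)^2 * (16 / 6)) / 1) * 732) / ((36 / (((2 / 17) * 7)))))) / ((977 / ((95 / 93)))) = 132931600 / 41705199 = 3.19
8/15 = 0.53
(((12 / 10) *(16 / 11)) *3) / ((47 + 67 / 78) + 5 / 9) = 67392 / 623095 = 0.11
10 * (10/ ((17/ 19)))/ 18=950/ 153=6.21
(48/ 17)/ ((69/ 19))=304/ 391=0.78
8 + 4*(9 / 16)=41 / 4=10.25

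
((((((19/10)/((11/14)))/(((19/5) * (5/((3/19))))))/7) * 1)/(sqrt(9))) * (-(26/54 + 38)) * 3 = -1039/9405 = -0.11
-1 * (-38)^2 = -1444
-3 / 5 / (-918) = 1 / 1530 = 0.00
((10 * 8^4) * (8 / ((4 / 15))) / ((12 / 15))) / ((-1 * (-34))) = 45176.47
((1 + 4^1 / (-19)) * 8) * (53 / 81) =2120 / 513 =4.13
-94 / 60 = -47 / 30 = -1.57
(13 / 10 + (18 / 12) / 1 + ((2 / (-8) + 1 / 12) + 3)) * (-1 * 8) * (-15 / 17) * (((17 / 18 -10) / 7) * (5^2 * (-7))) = 1377350 / 153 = 9002.29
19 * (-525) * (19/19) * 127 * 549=-695486925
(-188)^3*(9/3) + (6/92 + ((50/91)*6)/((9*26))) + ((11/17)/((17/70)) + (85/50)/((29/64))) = -136371725937127921/6841158870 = -19934009.50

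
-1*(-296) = 296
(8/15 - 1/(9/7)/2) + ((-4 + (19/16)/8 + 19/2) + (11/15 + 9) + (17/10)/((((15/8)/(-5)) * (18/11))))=220421/17280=12.76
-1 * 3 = -3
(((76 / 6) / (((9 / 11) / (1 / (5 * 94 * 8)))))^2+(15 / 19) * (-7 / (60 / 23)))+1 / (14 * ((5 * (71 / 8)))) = -51502925995597 / 24330622276800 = -2.12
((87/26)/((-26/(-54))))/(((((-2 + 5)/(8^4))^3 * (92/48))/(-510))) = -18294499096657920/3887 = -4706585823683.54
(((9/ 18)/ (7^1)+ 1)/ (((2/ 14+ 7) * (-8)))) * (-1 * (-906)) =-1359/ 80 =-16.99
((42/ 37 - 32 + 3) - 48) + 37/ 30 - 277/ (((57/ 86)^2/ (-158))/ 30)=399211812533/ 133570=2988783.50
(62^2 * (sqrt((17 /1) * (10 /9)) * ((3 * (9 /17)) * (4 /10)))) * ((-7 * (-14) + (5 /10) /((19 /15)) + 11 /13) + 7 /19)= 1702365372 * sqrt(170) /20995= 1057210.23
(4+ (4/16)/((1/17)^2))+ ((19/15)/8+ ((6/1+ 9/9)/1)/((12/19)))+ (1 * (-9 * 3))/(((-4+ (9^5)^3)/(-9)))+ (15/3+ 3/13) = 5956306916818898879/64238033213529240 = 92.72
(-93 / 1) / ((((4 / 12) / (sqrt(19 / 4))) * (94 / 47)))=-279 * sqrt(19) / 4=-304.03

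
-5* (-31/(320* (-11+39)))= 31/1792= 0.02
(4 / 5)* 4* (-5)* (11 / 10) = -17.60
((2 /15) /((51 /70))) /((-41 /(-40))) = 1120 /6273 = 0.18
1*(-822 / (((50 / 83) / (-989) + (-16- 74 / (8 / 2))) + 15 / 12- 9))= 89967352 / 4624301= 19.46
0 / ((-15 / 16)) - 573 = -573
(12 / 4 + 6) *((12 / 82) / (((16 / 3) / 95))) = 23.46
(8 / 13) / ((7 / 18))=1.58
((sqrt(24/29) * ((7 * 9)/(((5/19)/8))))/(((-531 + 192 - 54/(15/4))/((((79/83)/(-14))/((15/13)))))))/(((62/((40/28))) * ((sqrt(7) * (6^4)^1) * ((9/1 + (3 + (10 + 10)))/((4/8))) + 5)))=-41080 * sqrt(174)/779768179685542103 + 681467904 * sqrt(1218)/779768179685542103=0.00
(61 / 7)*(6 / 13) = 366 / 91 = 4.02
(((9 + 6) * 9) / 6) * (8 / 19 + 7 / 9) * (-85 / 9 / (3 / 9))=-87125 / 114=-764.25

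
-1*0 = 0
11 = 11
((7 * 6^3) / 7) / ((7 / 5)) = 1080 / 7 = 154.29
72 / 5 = 14.40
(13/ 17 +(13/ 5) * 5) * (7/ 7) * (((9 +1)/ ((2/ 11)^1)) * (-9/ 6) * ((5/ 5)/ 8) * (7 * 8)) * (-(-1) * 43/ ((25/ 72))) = -83675592/ 85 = -984418.73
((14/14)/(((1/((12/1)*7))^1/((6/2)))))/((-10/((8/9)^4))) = -57344/3645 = -15.73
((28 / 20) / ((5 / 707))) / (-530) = -4949 / 13250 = -0.37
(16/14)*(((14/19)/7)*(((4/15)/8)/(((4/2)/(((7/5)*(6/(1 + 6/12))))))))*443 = 7088/1425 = 4.97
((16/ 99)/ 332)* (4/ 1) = 16/ 8217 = 0.00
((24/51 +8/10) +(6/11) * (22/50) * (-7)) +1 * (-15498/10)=-658839/425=-1550.21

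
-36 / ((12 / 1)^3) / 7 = -0.00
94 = 94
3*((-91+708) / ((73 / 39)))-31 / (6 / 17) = 901.06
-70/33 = -2.12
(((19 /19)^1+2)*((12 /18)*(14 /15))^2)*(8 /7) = 896 /675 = 1.33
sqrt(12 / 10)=sqrt(30) / 5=1.10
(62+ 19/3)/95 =41/57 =0.72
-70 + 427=357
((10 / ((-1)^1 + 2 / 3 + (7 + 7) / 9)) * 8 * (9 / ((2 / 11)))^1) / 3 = 1080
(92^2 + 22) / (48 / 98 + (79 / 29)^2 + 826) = 349699574 / 34364627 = 10.18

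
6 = 6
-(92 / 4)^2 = -529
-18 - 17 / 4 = -89 / 4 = -22.25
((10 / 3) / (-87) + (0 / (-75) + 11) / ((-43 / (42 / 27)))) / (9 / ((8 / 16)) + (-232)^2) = -272 / 33570487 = -0.00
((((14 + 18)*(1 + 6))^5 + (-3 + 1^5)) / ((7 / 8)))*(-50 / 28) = -1150917017595.92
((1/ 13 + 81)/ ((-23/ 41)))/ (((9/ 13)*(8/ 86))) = -929101/ 414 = -2244.21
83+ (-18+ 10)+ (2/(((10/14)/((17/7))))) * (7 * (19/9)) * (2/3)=19169/135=141.99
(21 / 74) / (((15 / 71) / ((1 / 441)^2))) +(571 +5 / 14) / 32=5873388007 / 328950720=17.85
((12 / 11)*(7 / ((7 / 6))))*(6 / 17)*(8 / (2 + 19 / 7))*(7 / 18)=3136 / 2057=1.52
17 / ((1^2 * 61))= 17 / 61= 0.28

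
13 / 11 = 1.18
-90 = -90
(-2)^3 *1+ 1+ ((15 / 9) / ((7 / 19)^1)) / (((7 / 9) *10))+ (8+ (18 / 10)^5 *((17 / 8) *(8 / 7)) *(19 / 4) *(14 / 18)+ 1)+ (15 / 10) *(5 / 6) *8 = 111547197 / 612500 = 182.12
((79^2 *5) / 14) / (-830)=-6241 / 2324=-2.69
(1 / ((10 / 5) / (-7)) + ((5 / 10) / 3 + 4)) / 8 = 1 / 12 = 0.08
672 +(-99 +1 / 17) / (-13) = 150194 / 221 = 679.61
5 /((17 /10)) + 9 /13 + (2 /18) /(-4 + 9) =36356 /9945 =3.66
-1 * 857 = -857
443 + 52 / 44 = 4886 / 11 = 444.18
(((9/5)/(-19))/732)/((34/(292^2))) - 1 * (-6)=559116/98515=5.68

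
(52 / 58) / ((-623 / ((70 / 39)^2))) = -1400 / 301977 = -0.00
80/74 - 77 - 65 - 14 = -5732/37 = -154.92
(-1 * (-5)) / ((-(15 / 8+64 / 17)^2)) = -92480 / 588289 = -0.16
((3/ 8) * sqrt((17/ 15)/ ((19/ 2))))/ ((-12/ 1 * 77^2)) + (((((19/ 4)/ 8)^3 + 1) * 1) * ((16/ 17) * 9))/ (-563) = -20979/ 1153024 - sqrt(9690)/ 54072480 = -0.02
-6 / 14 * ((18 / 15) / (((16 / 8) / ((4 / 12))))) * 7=-3 / 5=-0.60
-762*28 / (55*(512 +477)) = -21336 / 54395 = -0.39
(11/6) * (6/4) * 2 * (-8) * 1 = -44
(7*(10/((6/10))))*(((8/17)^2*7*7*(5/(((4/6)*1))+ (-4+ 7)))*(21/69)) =26891200/6647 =4045.61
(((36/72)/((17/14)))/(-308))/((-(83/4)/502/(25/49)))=12550/760529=0.02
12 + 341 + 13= 366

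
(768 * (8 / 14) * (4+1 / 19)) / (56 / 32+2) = 45056 / 95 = 474.27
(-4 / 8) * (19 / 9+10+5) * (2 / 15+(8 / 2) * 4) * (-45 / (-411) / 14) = -1331 / 1233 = -1.08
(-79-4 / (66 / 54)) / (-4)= 905 / 44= 20.57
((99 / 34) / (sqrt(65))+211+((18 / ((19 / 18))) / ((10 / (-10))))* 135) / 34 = -39731 / 646+99* sqrt(65) / 75140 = -61.49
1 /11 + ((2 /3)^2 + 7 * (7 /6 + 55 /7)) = 12613 /198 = 63.70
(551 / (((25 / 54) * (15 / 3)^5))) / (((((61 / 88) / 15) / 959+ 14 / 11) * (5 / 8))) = 0.48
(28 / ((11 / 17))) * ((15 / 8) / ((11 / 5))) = 8925 / 242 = 36.88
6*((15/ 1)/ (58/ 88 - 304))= -440/ 1483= -0.30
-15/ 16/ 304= -15/ 4864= -0.00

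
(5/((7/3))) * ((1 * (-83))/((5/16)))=-3984/7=-569.14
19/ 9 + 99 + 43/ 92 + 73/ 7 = 649193/ 5796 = 112.01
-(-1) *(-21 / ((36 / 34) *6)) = -119 / 36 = -3.31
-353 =-353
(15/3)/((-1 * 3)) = -5/3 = -1.67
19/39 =0.49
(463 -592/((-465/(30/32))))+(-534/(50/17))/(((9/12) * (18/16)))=249.01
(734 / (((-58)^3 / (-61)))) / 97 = 22387 / 9462932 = 0.00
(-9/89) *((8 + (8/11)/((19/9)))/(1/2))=-1.69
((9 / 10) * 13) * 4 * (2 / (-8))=-117 / 10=-11.70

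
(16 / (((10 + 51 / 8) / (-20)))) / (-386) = 1280 / 25283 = 0.05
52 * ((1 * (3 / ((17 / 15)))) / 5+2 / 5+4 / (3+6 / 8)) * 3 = 26468 / 85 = 311.39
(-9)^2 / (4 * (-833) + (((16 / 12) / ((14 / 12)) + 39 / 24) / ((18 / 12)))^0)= -81 / 3331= -0.02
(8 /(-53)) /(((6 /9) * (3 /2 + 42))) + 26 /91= 3018 /10759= 0.28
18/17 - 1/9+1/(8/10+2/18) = 12830/6273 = 2.05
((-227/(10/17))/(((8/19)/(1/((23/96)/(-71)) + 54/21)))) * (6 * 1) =5201904987/3220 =1615498.44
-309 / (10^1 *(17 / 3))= -5.45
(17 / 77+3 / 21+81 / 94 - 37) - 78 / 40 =-390073 / 10340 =-37.72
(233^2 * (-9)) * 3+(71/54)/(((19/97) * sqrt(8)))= -1465803+6887 * sqrt(2)/4104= -1465800.63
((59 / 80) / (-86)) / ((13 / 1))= -0.00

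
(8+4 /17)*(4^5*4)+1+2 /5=2867319 /85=33733.16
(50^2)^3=15625000000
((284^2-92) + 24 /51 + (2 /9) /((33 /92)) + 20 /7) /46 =1423756480 /812889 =1751.48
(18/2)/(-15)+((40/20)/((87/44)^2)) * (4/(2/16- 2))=-38405/22707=-1.69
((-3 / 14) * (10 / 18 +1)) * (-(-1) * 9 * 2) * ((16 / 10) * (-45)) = 432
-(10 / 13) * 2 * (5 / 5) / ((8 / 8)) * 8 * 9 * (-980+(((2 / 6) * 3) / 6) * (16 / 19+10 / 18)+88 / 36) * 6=160437280 / 247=649543.64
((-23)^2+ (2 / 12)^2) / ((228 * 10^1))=3809 / 16416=0.23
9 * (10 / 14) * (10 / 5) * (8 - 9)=-90 / 7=-12.86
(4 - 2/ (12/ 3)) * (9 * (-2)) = -63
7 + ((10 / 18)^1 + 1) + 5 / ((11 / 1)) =892 / 99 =9.01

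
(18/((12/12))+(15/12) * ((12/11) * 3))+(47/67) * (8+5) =23002/737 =31.21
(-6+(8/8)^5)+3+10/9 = -8/9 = -0.89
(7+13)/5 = 4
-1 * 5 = -5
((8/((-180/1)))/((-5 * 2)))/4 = 1/900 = 0.00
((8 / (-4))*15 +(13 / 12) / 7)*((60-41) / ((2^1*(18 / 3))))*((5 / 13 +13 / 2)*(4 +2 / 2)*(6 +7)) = -42631535 / 2016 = -21146.59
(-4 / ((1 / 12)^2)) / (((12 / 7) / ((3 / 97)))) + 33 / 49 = -46191 / 4753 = -9.72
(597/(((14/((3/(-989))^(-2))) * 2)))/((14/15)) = 973230395/392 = 2482730.60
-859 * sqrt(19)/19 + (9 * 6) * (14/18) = -155.07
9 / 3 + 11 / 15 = 56 / 15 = 3.73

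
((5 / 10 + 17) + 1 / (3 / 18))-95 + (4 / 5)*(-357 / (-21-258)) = -70.48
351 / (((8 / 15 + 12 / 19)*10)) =20007 / 664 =30.13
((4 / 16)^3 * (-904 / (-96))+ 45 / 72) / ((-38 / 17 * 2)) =-10081 / 58368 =-0.17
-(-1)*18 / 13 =1.38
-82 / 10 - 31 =-196 / 5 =-39.20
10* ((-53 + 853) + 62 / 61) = 8010.16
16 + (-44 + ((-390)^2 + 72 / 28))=1064522 / 7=152074.57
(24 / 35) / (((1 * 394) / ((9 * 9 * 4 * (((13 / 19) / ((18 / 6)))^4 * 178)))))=244025184 / 898563295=0.27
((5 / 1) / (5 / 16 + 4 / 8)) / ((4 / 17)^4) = 417605 / 208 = 2007.72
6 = 6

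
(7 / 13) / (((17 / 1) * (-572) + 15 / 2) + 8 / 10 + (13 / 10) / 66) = -4620 / 83360537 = -0.00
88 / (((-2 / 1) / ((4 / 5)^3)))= -2816 / 125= -22.53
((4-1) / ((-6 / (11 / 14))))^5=-161051 / 17210368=-0.01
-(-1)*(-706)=-706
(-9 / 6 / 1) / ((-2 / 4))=3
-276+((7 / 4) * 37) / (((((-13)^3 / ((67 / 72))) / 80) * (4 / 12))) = -3724997 / 13182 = -282.58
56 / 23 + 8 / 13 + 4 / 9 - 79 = -203185 / 2691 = -75.51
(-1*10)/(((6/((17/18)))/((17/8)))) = -1445/432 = -3.34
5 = 5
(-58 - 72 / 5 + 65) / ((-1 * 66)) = 37 / 330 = 0.11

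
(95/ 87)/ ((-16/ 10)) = -0.68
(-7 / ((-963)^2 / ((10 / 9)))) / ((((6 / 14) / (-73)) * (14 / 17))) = 0.00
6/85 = 0.07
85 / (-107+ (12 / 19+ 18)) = -1615 / 1679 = -0.96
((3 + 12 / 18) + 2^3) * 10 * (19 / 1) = 6650 / 3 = 2216.67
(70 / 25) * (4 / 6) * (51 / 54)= 238 / 135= 1.76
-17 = -17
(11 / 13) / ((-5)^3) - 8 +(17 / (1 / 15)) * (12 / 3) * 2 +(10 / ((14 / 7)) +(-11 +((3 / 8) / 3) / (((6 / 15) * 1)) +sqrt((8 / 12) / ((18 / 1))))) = sqrt(3) / 9 +52683949 / 26000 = 2026.50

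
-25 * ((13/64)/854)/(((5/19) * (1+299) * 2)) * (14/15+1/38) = -7111/196761600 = -0.00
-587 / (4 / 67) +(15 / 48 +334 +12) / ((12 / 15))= -9399.36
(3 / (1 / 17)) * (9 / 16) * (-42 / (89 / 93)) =-896427 / 712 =-1259.03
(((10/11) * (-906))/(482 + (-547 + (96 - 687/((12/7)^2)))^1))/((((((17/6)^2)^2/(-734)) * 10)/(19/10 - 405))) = 83378350480896/44710044115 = 1864.87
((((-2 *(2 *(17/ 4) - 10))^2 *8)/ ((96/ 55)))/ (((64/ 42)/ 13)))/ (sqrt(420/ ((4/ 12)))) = 429 *sqrt(35)/ 256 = 9.91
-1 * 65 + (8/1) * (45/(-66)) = -775/11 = -70.45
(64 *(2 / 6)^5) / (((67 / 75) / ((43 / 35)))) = 13760 / 37989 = 0.36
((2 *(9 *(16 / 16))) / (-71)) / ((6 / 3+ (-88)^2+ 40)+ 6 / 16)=-144 / 4422661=-0.00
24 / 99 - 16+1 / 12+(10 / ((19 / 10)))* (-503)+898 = -4426727 / 2508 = -1765.04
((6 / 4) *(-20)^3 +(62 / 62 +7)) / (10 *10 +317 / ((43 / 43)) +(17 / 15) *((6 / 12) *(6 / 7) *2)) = -419720 / 14629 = -28.69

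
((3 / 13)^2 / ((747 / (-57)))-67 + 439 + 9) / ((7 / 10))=53442300 / 98189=544.28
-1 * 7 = -7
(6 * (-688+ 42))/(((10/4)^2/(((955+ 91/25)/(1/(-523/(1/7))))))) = 1360313611104/625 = 2176501777.77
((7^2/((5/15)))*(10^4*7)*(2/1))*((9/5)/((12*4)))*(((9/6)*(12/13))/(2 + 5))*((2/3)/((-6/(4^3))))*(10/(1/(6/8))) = -105840000/13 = -8141538.46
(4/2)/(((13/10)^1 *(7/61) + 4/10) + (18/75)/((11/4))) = 67100/21353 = 3.14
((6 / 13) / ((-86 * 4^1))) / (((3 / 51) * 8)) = -51 / 17888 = -0.00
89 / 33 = 2.70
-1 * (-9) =9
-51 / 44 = -1.16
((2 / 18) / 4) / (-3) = -1 / 108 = -0.01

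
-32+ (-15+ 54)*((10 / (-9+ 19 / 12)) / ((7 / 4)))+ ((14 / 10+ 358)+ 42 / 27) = 8379869 / 28035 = 298.91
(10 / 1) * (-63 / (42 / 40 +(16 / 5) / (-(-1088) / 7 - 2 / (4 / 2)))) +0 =-1945800 / 3307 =-588.39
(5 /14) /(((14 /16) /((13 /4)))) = 65 /49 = 1.33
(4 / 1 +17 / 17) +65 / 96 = 545 / 96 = 5.68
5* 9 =45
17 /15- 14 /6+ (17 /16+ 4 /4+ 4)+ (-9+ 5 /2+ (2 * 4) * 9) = 5629 /80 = 70.36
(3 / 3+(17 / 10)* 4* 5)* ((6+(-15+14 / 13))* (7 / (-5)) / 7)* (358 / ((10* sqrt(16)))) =129059 / 260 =496.38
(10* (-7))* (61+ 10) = -4970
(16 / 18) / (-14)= -0.06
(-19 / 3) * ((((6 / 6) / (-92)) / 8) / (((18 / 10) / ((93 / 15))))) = 589 / 19872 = 0.03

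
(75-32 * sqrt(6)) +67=142-32 * sqrt(6)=63.62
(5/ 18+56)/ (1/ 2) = 1013/ 9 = 112.56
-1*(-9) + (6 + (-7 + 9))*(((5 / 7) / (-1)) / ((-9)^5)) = 3720127 / 413343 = 9.00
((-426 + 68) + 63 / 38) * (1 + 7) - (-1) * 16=-53860 / 19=-2834.74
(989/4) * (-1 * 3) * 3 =-8901/4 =-2225.25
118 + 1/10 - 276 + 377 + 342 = 5611/10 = 561.10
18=18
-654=-654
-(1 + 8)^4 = -6561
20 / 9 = 2.22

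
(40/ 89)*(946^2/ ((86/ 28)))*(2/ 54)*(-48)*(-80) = 14918041600/ 801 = 18624271.66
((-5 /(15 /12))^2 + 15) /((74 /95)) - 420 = -28135 /74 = -380.20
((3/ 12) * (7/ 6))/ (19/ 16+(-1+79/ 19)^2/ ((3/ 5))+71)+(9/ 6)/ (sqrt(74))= 0.18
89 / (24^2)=89 / 576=0.15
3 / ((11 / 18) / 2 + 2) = 108 / 83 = 1.30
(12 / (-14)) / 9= -2 / 21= -0.10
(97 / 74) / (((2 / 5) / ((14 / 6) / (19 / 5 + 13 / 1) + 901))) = 15733885 / 5328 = 2953.06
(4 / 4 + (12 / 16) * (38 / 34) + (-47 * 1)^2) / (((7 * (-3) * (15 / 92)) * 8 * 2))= -3457751 / 85680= -40.36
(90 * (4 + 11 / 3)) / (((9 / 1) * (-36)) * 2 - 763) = -690 / 1411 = -0.49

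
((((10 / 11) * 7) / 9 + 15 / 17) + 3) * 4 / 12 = 7724 / 5049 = 1.53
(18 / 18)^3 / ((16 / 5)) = 5 / 16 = 0.31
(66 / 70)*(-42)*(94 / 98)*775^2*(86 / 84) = -8011496625 / 343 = -23357133.02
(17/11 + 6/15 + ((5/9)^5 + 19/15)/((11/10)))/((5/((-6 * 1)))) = -20428526/5412825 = -3.77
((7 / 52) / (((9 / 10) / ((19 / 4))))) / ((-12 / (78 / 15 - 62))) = 3.36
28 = 28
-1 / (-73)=1 / 73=0.01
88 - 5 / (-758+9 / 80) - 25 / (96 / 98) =181851569 / 2910288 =62.49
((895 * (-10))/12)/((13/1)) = -4475/78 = -57.37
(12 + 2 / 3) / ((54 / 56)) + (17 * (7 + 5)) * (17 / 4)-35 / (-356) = 25382431 / 28836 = 880.23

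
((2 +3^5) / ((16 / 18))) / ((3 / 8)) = 735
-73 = -73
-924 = -924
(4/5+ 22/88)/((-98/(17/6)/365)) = -11.08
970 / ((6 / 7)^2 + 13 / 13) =9506 / 17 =559.18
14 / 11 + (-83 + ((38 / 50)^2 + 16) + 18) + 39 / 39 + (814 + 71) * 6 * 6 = 218720221 / 6875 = 31813.85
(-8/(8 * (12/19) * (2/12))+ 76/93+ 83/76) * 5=-37.95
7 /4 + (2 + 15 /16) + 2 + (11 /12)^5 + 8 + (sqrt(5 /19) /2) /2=sqrt(95) /76 + 3815771 /248832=15.46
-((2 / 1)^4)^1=-16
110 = 110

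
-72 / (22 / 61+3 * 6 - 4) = -366 / 73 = -5.01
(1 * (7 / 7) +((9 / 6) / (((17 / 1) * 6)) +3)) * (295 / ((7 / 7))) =80535 / 68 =1184.34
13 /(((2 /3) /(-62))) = -1209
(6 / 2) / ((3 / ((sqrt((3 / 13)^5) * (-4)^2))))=144 * sqrt(39) / 2197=0.41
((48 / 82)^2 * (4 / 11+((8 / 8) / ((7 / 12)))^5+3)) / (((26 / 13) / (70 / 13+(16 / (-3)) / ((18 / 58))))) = -445216753984 / 12120351243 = -36.73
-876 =-876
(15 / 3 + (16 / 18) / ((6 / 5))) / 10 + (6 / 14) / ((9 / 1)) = 235 / 378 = 0.62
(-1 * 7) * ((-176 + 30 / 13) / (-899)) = -1.35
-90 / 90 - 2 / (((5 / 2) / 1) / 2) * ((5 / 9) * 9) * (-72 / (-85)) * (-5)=559 / 17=32.88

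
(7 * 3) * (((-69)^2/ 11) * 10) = 999810/ 11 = 90891.82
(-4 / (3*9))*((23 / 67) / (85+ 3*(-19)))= -23 / 12663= -0.00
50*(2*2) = 200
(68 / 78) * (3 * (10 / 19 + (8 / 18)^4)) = 1.48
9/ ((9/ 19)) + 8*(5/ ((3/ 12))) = 179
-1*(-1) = 1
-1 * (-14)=14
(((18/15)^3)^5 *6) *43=121307726020608/30517578125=3975.01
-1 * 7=-7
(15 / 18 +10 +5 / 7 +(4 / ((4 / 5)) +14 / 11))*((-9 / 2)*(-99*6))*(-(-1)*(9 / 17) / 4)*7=6001857 / 136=44131.30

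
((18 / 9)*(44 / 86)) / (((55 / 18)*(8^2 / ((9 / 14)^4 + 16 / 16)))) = 404793 / 66075520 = 0.01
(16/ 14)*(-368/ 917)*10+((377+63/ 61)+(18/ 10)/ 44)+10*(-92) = -546.51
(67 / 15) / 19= 67 / 285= 0.24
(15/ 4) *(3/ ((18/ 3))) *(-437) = -6555/ 8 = -819.38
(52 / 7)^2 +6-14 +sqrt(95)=sqrt(95) +2312 / 49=56.93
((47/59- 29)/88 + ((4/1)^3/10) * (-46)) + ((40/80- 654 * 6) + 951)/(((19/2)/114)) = -116705518/3245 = -35964.72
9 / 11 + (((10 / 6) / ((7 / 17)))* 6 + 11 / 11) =2010 / 77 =26.10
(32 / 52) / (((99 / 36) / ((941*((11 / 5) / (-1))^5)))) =-440869792 / 40625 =-10852.18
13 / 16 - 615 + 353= -4179 / 16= -261.19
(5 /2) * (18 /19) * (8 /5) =72 /19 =3.79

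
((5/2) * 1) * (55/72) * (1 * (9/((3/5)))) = 1375/48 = 28.65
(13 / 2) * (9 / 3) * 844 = 16458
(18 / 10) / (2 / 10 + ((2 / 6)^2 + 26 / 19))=1539 / 1436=1.07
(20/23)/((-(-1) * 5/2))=8/23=0.35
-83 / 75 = -1.11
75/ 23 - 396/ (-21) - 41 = -3040/ 161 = -18.88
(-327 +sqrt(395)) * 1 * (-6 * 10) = 19620-60 * sqrt(395) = 18427.52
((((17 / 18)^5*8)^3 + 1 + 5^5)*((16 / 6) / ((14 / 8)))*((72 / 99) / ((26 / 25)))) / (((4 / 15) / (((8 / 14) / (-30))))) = -1101345662572341833225 / 4328037487761616629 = -254.47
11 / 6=1.83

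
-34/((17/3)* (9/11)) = -22/3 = -7.33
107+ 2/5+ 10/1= 587/5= 117.40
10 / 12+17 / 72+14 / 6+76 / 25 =6.44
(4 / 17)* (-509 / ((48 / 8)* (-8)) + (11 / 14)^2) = 26393 / 9996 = 2.64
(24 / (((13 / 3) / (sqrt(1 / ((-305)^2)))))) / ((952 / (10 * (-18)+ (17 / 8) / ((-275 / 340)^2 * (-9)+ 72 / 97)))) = -32028814 / 9307235735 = -0.00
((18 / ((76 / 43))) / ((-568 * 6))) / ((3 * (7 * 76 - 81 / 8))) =-0.00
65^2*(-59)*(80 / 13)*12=-18408000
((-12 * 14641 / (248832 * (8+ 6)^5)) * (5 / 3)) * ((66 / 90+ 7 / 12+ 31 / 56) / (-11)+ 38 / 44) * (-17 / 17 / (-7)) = -8530379 / 39345379540992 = -0.00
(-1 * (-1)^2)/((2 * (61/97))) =-97/122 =-0.80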